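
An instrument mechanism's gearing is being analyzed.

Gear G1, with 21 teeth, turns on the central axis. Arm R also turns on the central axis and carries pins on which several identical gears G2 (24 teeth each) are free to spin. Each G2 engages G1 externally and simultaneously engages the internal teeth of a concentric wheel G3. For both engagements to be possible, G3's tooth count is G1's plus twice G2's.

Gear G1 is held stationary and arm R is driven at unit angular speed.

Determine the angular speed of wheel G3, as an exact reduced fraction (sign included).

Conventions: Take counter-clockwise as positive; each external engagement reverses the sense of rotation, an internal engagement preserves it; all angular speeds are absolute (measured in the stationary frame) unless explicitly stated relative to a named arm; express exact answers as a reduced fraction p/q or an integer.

30/23

class = planetary set [G3 = 21+2·24 = 69; Willis about the carrier]
ring teeth: 21 + 2·24 = 69
21(ω_sun−ω_arm) = −69(ω_ring−ω_arm),  ω_sun = 0, ω_arm = 1
ω_ring = 1 − (21/69)(0−1) = 30/23
exact speed ratio = 30/23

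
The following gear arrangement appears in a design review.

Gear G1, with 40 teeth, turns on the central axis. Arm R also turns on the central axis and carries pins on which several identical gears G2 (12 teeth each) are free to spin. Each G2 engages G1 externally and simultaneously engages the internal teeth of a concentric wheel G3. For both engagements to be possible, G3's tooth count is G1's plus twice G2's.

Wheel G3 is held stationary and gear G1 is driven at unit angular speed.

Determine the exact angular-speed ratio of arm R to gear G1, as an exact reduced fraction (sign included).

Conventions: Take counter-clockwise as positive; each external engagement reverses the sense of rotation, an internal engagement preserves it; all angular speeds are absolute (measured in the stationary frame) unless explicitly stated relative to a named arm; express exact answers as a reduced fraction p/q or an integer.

5/13

recognized (axles ride arm R): planetary set, 40/12/64 teeth
ring teeth: 40 + 2·12 = 64
40(ω_sun−ω_arm) = −64(ω_ring−ω_arm),  ω_ring = 0, ω_sun = 1
40(1−ω_arm) = −64(0−ω_arm)  ⇒  104·ω_arm = 40  ⇒  ω_arm = 5/13
ω_out/ω_in = 5/13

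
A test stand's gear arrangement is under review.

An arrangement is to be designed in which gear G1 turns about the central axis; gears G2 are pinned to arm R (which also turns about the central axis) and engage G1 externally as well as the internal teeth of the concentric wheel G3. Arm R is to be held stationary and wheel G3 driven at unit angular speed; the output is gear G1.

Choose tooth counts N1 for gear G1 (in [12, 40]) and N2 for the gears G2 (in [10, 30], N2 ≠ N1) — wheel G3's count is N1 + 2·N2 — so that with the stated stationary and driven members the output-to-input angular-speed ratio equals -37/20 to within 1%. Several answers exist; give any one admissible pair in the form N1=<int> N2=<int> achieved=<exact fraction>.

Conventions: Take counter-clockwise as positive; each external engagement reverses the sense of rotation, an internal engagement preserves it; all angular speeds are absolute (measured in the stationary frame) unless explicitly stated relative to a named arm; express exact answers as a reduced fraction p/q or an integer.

planetary set to be sized for -37/20 (Willis relation)
Willis with ω_arm = 0: ω_sun/ω_ring = −N3/N1; set equal to -37/20  ⇒  N3/N1 = −(-37/20) = 37/20
N3 = N1 + 2·N2  ⇒  N2/N1 = (N3/N1 − 1)/2 = (37/20 − 1)/2 = 17/40
smallest multiple with N1 ≥ 12 and N2 ≥ 10: k = 1  ⇒  N1 = 1·40 = 40, N2 = 1·17 = 17 (N1 ≤ 40, N2 ≤ 30, N2 ≠ N1 ✓), N3 = 40 + 2·17 = 74
check: −N3/N1 with N1 = 40, N3 = 74 gives -37/20; |achieved − target| = 0 ≤ 37/2000 ✓

N1=40 N2=17 achieved=-37/20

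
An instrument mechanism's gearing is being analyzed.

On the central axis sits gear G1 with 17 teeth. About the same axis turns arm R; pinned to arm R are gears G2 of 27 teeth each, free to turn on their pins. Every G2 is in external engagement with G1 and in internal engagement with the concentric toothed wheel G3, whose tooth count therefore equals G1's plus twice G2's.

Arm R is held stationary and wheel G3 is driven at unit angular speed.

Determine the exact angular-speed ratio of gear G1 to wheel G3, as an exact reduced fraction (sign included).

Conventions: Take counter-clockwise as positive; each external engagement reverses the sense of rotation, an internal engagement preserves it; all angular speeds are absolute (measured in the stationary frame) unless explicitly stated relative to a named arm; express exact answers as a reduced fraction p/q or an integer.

-71/17

class = planetary set [G3 = 17+2·27 = 71; Willis about the carrier]
ring teeth: 17 + 2·27 = 71
17(ω_sun−ω_arm) = −71(ω_ring−ω_arm),  ω_arm = 0, ω_ring = 1
ω_sun = 0 − (71/17)(1−0) = -71/17
ω_out/ω_in = -71/17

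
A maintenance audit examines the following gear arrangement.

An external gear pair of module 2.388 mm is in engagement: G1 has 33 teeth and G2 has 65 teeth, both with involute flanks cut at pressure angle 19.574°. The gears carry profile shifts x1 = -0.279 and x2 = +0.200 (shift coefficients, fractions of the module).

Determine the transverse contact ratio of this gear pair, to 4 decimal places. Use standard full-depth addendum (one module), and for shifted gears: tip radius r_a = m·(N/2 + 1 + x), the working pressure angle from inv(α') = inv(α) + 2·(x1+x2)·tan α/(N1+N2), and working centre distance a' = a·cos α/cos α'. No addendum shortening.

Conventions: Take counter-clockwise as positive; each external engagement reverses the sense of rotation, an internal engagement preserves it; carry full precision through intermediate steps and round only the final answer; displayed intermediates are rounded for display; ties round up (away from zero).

topology: single-mesh involute geometry — m = 2.388, 33T/65T pair
base radii: r_b1 = 37.124942, r_b2 = 73.124885
tip radii: r_a1 = 41.123748, r_a2 = 80.475600
inv(α') = inv(19.574°) + 2·(-0.279+0.200)·tan α/(33+65) = 0.01336872  ⇒  α' = 19.31039°
a' = a·cos α / cos α' = 117.0120·cos 19.574°/cos 19.31039° = 116.822122
action lengths: √(r_a1²−r_b1²) = 17.689018, √(r_a2²−r_b2²) = 33.601686
base pitch p_b = π·m·cos α = 7.068572
CR = (17.689018 + 33.601686 − 116.822122·sin 19.31039°)/7.068572 = 1.790930
contact ratio ≈ 1.7909

1.7909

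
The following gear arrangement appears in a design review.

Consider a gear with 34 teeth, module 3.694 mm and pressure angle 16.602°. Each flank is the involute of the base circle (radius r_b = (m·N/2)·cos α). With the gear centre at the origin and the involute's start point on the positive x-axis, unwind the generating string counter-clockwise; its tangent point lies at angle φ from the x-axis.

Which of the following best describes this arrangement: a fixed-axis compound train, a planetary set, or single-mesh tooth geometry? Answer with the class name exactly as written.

single-mesh tooth geometry

topology: single-mesh involute geometry — m = 3.694, N = 34
classification: single-mesh tooth geometry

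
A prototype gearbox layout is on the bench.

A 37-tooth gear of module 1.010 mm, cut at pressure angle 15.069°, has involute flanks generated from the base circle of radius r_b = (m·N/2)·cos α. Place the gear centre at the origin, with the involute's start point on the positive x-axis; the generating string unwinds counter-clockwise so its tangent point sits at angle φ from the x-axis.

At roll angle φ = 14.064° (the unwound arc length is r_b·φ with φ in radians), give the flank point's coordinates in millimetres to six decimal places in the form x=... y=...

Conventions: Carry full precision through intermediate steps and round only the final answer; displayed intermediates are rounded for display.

x=18.577876 y=0.088413

topology: single-mesh involute geometry — m = 1.010, N = 37
pitch radius r_p = m·N/2 = 1.010·37/2 = 18.685000
base radius r_b = r_p·cos α = 18.685000·cos 15.069° = 18.042487
roll angle φ = 14.064° = 0.24546311 rad
x = r_b·(cos φ + φ·sin φ) = 18.577876
y = r_b·(sin φ − φ·cos φ) = 0.088413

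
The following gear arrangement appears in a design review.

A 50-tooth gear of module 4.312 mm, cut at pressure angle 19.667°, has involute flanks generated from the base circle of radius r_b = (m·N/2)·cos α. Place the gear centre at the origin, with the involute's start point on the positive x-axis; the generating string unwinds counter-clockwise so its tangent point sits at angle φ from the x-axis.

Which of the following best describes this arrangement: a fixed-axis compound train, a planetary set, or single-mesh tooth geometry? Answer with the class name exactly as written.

single-mesh tooth geometry

recognized (one wheel, involute flank): single-mesh tooth geometry, m = 4.312, N = 50
classification: single-mesh tooth geometry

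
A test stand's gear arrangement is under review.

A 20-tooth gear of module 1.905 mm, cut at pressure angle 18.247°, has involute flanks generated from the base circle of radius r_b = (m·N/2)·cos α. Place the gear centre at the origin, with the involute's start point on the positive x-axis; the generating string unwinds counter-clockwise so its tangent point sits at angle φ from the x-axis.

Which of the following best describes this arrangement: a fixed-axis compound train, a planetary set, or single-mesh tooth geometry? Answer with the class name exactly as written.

single-mesh tooth geometry

topology: single-mesh involute geometry — m = 1.905, N = 20
classification: single-mesh tooth geometry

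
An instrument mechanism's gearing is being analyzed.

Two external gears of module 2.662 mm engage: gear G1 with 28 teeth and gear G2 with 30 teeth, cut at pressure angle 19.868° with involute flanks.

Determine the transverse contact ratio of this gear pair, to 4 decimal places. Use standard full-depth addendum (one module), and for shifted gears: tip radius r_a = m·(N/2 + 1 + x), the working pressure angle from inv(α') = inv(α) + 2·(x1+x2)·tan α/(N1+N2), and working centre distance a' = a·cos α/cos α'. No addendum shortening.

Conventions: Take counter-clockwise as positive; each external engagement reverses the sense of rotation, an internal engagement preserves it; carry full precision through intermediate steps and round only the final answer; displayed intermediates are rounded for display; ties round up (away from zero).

class = single-mesh tooth geometry [involute pair 28T × 30T, m = 2.662]
base radii: r_b1 = 35.049737, r_b2 = 37.553290
tip radii: r_a1 = 39.930000, r_a2 = 42.592000
no profile shift: α' = α, a' = a
action lengths: √(r_a1²−r_b1²) = 19.129057, √(r_a2²−r_b2²) = 20.095494
base pitch p_b = π·m·cos α = 7.865143
CR = (19.129057 + 20.095494 − 77.198000·sin 19.86800°)/7.865143 = 1.651397
contact ratio ≈ 1.6514

1.6514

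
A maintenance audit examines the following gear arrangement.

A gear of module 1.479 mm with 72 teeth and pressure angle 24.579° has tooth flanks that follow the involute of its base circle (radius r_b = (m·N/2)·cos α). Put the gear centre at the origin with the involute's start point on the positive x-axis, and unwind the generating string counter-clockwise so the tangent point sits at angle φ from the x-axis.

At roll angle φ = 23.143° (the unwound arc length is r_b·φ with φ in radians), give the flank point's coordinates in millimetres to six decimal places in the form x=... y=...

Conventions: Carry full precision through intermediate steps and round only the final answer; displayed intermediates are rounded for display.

x=52.209717 y=1.046376

topology: single-mesh involute geometry — m = 1.479, N = 72
pitch radius r_p = m·N/2 = 1.479·72/2 = 53.244000
base radius r_b = r_p·cos α = 53.244000·cos 24.579° = 48.419488
roll angle φ = 23.143° = 0.40392155 rad
x = r_b·(cos φ + φ·sin φ) = 52.209717
y = r_b·(sin φ − φ·cos φ) = 1.046376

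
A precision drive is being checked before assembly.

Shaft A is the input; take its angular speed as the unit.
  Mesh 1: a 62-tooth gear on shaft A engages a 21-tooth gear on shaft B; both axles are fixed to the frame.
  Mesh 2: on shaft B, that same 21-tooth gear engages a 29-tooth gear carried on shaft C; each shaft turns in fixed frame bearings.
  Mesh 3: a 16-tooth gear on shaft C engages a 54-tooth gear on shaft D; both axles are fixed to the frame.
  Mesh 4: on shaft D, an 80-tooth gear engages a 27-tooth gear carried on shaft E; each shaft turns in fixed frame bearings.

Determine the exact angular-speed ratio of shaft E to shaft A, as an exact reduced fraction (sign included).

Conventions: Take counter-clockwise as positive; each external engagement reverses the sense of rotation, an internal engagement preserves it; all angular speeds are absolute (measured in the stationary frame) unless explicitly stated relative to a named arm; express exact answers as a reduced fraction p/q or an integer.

39680/21141

class = fixed-axis compound train [4 meshes; 4 ratios multiply, 4 sense flips]
mesh 1 [62T→21T]: running ratio 62/21, sense −
mesh 2 [21T→29T]: running ratio 62/29, sense +
mesh 3 [16T→54T]: running ratio 496/783, sense −
mesh 4 [80T→27T]: running ratio 39680/21141, sense +
ω_out/ω_in = 39680/21141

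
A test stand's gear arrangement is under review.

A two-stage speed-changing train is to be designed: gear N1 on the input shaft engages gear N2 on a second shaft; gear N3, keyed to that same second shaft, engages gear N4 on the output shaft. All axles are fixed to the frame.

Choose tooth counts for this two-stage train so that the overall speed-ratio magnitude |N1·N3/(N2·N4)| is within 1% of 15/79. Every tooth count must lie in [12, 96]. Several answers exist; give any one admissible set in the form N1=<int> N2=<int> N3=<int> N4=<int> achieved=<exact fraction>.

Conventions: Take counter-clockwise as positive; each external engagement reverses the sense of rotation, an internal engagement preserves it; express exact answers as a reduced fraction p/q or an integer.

2-stage fixed-axis compound train for ratio 15/79
target = 15/79 in lowest terms: an exact hit needs N1·N3 = k·15 and N2·N4 = k·79 for one integer k, every count in [12, 96]; additionally prefer no 1:1 stage (N1 ≠ N2, N3 ≠ N4)
k = 1…11: no 1:1-free in-range split of k·15 and k·79 into factor pairs; take k = 12
k = 12: N1·N3 = 180 = 12·15, N2·N4 = 948 = 79·12
achieved = 12·15/(79·12) = 15/79; |achieved − target| = 0 ≤ 3/1580 ✓

N1=12 N2=79 N3=15 N4=12 achieved=15/79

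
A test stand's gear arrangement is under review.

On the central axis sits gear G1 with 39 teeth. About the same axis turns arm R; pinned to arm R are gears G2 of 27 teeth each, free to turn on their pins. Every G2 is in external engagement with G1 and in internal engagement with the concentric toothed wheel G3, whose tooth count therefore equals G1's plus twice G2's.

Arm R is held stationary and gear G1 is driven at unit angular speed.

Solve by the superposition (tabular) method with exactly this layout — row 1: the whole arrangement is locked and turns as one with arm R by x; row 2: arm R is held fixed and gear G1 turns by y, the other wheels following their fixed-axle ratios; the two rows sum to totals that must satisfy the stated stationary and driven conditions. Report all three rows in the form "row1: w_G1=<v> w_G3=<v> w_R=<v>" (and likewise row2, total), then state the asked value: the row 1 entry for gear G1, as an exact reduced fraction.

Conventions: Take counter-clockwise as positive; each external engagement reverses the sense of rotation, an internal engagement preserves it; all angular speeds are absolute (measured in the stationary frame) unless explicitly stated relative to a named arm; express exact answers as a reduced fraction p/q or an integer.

planetary set (39T centre, 27T on arm, 93T internal) — Willis relation
row 1 — lock + rotate with arm: ω_sun = ω_ring = ω_arm = x
row 2: sun turns y, ring = −(39/93)·y, arm 0
boundary: total ω_arm = x = 0 and total ω_sun = x + y = 1  ⇒  y = 1, x = 0
row 2 ring = −(39/93)·1 = -13/31
totals (row 1 + row 2): sun 0 + 1 = 1, ring 0 + (-13/31) = -13/31, arm 0 + 0 = 0
asked cell (row1, sun) = 0

row1: w_G1=0 w_G3=0 w_R=0
row2: w_G1=1 w_G3=-13/31 w_R=0
total: w_G1=1 w_G3=-13/31 w_R=0
asked value: 0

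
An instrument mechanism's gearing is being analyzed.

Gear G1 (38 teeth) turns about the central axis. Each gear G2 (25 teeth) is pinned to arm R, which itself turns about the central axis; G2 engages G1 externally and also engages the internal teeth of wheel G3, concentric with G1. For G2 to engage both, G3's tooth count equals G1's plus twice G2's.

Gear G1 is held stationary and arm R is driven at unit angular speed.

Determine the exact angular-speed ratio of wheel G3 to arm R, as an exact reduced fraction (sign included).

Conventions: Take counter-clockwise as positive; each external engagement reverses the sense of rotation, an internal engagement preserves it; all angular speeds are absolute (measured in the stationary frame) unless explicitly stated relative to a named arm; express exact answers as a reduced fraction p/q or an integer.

63/44

recognized (axles ride arm R): planetary set, 38/25/88 teeth
ring teeth: 38 + 2·25 = 88
38(ω_sun−ω_arm) = −88(ω_ring−ω_arm),  ω_sun = 0, ω_arm = 1
ω_ring = 1 − (38/88)(0−1) = 63/44
ω_out/ω_in = 63/44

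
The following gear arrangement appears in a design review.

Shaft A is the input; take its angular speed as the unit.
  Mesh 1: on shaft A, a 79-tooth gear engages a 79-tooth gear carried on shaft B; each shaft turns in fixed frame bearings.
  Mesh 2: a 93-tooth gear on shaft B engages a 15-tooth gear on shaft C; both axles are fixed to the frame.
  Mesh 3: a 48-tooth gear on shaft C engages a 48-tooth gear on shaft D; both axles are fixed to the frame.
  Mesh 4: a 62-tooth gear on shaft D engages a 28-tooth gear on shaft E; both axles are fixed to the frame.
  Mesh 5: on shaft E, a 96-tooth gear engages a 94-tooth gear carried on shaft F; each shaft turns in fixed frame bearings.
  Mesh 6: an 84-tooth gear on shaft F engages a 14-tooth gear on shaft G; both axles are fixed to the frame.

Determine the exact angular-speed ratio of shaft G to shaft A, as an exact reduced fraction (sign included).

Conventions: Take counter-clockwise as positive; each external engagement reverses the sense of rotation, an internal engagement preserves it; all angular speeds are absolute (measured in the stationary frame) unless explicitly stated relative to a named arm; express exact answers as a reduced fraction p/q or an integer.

class = fixed-axis compound train [6 meshes; 6 ratios multiply, 6 sense flips]
mesh 1 [79T→79T]: running ratio 1, sense −
mesh 2 [93T→15T]: running ratio 31/5, sense +
mesh 3 [48T→48T]: running ratio 31/5, sense −
mesh 4 [62T→28T]: running ratio 961/70, sense +
mesh 5 [96T→94T]: running ratio 23064/1645, sense −
mesh 6 [84T→14T]: running ratio 138384/1645, sense +
ω_out/ω_in = 138384/1645

138384/1645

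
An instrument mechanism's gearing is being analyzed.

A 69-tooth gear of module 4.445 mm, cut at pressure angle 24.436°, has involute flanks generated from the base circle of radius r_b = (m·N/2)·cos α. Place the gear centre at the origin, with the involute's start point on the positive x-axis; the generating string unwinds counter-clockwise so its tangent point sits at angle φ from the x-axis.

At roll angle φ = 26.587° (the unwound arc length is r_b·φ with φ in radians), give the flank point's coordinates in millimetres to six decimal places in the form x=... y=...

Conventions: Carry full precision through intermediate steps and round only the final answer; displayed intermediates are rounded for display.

x=153.847605 y=4.550645

class = single-mesh tooth geometry [base-circle involute, m = 4.445, 69T]
pitch radius r_p = m·N/2 = 4.445·69/2 = 153.352500
base radius r_b = r_p·cos α = 153.352500·cos 24.436° = 139.615784
roll angle φ = 26.587° = 0.46403069 rad
x = r_b·(cos φ + φ·sin φ) = 153.847605
y = r_b·(sin φ − φ·cos φ) = 4.550645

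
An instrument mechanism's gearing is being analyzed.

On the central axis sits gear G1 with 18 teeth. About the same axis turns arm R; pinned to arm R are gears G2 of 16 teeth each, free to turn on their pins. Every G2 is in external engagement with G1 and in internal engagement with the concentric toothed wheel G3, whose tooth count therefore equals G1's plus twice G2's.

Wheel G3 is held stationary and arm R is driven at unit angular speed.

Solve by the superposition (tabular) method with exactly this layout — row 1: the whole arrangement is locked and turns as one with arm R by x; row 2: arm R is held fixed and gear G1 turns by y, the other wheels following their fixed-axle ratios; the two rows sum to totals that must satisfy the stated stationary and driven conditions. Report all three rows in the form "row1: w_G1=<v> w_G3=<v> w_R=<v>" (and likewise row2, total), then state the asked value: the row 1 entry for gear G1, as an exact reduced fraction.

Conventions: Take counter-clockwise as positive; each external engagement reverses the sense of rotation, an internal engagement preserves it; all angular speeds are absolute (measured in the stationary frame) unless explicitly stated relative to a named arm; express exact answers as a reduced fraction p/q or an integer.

row1: w_G1=1 w_G3=1 w_R=1
row2: w_G1=25/9 w_G3=-1 w_R=0
total: w_G1=34/9 w_G3=0 w_R=1
asked value: 1

topology: planetary set — G1 18T / G2 16T / G3 50T, arm = carrier (Willis)
row 1 — lock + rotate with arm: ω_sun = ω_ring = ω_arm = x
row 2 — arm fixed, fixed-axis ratios: sun y, ring −(18/50)·y, arm 0
boundary: total ω_ring = x − (18/50)·y = 0 and total ω_arm = x = 1  ⇒  y = 25/9, x = 1
row 2 ring = −(18/50)·25/9 = -1
totals (row 1 + row 2): sun 1 + 25/9 = 34/9, ring 1 + (-1) = 0, arm 1 + 0 = 1
asked cell (row1, sun) = 1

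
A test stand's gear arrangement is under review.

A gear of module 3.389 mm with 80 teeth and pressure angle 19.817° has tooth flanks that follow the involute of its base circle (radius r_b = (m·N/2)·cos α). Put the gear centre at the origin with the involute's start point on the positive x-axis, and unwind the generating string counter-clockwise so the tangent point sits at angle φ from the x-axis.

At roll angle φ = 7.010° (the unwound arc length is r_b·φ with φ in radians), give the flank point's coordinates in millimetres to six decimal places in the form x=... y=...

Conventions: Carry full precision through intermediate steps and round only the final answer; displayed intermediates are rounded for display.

recognized (one wheel, involute flank): single-mesh tooth geometry, m = 3.389, N = 80
pitch radius r_p = m·N/2 = 3.389·80/2 = 135.560000
base radius r_b = r_p·cos α = 135.560000·cos 19.817° = 127.532167
roll angle φ = 7.010° = 0.12234758 rad
x = r_b·(cos φ + φ·sin φ) = 128.483108
y = r_b·(sin φ − φ·cos φ) = 0.077738

x=128.483108 y=0.077738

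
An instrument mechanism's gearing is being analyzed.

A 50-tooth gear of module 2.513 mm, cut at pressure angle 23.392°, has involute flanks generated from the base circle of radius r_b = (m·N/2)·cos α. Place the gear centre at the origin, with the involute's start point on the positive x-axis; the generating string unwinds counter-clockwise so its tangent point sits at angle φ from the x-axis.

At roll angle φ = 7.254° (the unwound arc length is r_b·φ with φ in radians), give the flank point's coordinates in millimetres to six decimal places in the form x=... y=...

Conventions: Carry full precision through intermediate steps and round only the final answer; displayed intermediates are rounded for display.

recognized (one wheel, involute flank): single-mesh tooth geometry, m = 2.513, N = 50
pitch radius r_p = m·N/2 = 2.513·50/2 = 62.825000
base radius r_b = r_p·cos α = 62.825000·cos 23.392° = 57.661418
roll angle φ = 7.254° = 0.12660618 rad
x = r_b·(cos φ + φ·sin φ) = 58.121698
y = r_b·(sin φ − φ·cos φ) = 0.038943

x=58.121698 y=0.038943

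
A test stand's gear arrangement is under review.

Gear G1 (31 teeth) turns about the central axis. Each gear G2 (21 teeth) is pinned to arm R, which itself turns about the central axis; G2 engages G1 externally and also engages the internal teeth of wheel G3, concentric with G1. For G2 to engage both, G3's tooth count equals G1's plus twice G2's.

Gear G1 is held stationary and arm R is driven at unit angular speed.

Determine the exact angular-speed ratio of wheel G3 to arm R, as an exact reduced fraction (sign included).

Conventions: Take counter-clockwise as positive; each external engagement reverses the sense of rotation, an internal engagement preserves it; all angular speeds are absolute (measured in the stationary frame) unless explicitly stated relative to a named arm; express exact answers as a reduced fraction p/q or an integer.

topology: planetary set — G1 31T / G2 21T / G3 73T, arm = carrier (Willis)
ring teeth: 31 + 2·21 = 73
31(ω_sun−ω_arm) = −73(ω_ring−ω_arm),  ω_sun = 0, ω_arm = 1
ω_ring = 1 − (31/73)(0−1) = 104/73
ω_out/ω_in = 104/73

104/73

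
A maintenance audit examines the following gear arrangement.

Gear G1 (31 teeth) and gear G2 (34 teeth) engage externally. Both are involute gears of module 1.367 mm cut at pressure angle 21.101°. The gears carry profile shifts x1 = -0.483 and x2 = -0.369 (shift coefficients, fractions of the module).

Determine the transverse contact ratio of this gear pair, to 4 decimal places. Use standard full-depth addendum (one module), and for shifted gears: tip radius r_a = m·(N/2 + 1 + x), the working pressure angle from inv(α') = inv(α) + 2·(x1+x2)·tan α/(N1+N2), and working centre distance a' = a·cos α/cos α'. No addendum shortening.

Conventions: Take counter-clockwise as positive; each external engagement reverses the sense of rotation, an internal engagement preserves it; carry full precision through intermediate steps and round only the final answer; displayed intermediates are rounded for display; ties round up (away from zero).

class = single-mesh tooth geometry [involute pair 31T × 34T, m = 1.367]
base radii: r_b1 = 19.767753, r_b2 = 21.680761
tip radii: r_a1 = 21.895239, r_a2 = 24.101577
inv(α') = inv(21.101°) + 2·(-0.483-0.369)·tan α/(31+34) = 0.00748981  ⇒  α' = 15.99798°
a' = a·cos α / cos α' = 44.4275·cos 21.101°/cos 15.99798° = 43.118431
action lengths: √(r_a1²−r_b1²) = 9.414746, √(r_a2²−r_b2²) = 10.527612
base pitch p_b = π·m·cos α = 4.006595
CR = (9.414746 + 10.527612 − 43.118431·sin 15.99798°)/4.006595 = 2.011375
contact ratio ≈ 2.0114

2.0114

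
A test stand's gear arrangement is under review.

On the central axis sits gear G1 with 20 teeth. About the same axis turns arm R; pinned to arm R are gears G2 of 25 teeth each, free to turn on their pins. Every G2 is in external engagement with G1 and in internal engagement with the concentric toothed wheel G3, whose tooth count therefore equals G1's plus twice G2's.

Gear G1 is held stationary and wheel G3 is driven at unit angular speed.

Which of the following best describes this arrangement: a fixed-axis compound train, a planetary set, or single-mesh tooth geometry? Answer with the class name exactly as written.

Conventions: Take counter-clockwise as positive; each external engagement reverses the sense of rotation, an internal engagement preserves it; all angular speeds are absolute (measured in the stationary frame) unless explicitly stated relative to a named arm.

planetary set

class = planetary set [G3 = 20+2·25 = 70; Willis about the carrier]
classification: planetary set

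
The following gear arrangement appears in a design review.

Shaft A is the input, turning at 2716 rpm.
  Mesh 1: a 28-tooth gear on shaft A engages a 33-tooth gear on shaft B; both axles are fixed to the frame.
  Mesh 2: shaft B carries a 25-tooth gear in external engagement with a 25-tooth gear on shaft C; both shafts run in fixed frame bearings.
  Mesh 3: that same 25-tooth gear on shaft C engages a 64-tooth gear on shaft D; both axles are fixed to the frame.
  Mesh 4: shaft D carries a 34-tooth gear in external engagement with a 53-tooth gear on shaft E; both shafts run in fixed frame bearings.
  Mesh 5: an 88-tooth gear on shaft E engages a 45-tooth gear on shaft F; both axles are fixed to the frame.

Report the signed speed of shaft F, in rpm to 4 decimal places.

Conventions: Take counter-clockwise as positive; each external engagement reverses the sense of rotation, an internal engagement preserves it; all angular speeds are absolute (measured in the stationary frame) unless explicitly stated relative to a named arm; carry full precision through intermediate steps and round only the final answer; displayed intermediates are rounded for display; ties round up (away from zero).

-1129.2942 rpm

recognized (6 fixed axles, 5 meshes): fixed-axis compound train
mesh 1 [28T→33T]: ω = 2716.0000×28/33 = 2304.4848 rpm, sense flips to −
mesh 2 [25T→25T]: ω = 2304.4848×25/25 = 2304.4848 rpm, sense flips to +
mesh 3 [25T→64T]: ω = 2304.4848×25/64 = 900.1894 rpm, sense flips to −
mesh 4 [34T→53T]: ω = 900.1894×34/53 = 577.4800 rpm, sense flips to +
mesh 5 [88T→45T]: ω = 577.4800×88/45 = 1129.2942 rpm, sense flips to −
signed output speed = -1129.2942 rpm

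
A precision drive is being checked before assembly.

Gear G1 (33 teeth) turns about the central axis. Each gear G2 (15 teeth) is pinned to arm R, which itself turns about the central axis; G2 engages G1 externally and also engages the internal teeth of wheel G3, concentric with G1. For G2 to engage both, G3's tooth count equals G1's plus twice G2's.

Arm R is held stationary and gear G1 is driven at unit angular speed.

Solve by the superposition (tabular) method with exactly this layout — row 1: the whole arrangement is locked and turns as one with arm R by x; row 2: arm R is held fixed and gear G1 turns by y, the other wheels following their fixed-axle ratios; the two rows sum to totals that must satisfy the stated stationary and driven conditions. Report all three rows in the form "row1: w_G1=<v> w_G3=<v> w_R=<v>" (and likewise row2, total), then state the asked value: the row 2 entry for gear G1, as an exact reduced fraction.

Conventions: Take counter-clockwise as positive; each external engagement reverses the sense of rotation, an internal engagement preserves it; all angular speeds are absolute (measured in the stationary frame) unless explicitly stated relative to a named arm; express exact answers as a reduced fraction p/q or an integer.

class = planetary set [G3 = 33+2·15 = 63; Willis about the carrier]
row 1: whole set turns with the arm by x
row 2 — arm fixed, fixed-axis ratios: sun y, ring −(33/63)·y, arm 0
boundary: total ω_arm = x = 0 and total ω_sun = x + y = 1  ⇒  y = 1, x = 0
row 2 ring = −(33/63)·1 = -11/21
totals (row 1 + row 2): sun 0 + 1 = 1, ring 0 + (-11/21) = -11/21, arm 0 + 0 = 0
asked cell (row2, sun) = 1

row1: w_G1=0 w_G3=0 w_R=0
row2: w_G1=1 w_G3=-11/21 w_R=0
total: w_G1=1 w_G3=-11/21 w_R=0
asked value: 1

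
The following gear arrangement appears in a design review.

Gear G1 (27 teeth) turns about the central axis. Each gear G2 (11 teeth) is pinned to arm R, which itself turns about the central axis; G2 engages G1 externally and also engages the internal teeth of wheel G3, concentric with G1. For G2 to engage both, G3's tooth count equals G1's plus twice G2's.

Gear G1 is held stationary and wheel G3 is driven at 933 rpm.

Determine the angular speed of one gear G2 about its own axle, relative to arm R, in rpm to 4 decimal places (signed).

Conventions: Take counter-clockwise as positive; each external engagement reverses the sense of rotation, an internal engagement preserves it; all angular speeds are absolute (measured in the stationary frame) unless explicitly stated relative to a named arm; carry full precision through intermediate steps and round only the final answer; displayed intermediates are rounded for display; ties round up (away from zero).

+1476.5060 rpm

planetary set (27T centre, 11T on arm, 49T internal) — Willis relation
normalise by the input: solve with ω_ring = 1, then scale by 933 rpm
ring teeth: 27 + 2·11 = 49
27(ω_sun−ω_arm) = −49(ω_ring−ω_arm),  ω_sun = 0, ω_ring = 1
27(0−ω_arm) = −49(1−ω_arm)  ⇒  76·ω_arm = 49  ⇒  ω_arm = 49/76
sun–planet mesh: 27·(0−49/76) = −11·(ω_p−ω_arm)  ⇒  ω_p−ω_arm = 1323/836
scale: ω_p−ω_arm = 1323/836 × 933 rpm = +1476.5060 rpm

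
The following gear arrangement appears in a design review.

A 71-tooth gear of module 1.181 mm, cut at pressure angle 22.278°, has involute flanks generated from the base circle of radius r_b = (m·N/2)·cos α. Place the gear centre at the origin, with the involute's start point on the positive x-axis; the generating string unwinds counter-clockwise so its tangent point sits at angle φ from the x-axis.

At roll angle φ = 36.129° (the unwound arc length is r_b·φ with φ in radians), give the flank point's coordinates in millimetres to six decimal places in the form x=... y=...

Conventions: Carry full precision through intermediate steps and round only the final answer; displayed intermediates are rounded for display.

x=45.759048 y=3.115285

topology: single-mesh involute geometry — m = 1.181, N = 71
pitch radius r_p = m·N/2 = 1.181·71/2 = 41.925500
base radius r_b = r_p·cos α = 41.925500·cos 22.278° = 38.795986
roll angle φ = 36.129° = 0.63057001 rad
x = r_b·(cos φ + φ·sin φ) = 45.759048
y = r_b·(sin φ − φ·cos φ) = 3.115285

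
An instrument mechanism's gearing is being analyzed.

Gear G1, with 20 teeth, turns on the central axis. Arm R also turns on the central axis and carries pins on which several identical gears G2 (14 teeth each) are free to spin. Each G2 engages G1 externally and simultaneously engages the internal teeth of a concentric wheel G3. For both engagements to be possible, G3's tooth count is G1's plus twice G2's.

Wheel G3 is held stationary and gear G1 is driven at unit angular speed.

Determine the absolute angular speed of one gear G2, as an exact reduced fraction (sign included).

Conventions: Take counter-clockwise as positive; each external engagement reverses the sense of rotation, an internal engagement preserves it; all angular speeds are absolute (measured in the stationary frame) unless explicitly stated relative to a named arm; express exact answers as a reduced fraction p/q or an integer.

-5/7

planetary set (20T centre, 14T on arm, 48T internal) — Willis relation
ring teeth: 20 + 2·14 = 48
20(ω_sun−ω_arm) = −48(ω_ring−ω_arm),  ω_ring = 0, ω_sun = 1
20(1−ω_arm) = −48(0−ω_arm)  ⇒  68·ω_arm = 20  ⇒  ω_arm = 5/17
sun–planet mesh: 20·(1−5/17) = −14·(ω_p−ω_arm)  ⇒  ω_p−ω_arm = -120/119
ω_p = 5/17 − 120/119 = -5/7
exact speed ratio = -5/7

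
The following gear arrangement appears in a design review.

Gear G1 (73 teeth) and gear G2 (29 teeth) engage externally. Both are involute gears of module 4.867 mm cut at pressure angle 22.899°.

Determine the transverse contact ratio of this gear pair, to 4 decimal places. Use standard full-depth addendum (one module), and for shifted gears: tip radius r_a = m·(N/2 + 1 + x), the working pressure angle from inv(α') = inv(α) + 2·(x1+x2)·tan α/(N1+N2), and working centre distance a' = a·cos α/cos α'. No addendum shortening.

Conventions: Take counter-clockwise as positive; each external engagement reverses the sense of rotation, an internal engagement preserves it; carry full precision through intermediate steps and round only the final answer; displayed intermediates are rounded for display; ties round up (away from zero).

topology: single-mesh involute geometry — m = 4.867, 73T/29T pair
base radii: r_b1 = 163.645648, r_b2 = 65.009915
tip radii: r_a1 = 182.512500, r_a2 = 75.438500
no profile shift: α' = α, a' = a
action lengths: √(r_a1²−r_b1²) = 80.814073, √(r_a2²−r_b2²) = 38.271115
base pitch p_b = π·m·cos α = 14.085150
CR = (80.814073 + 38.271115 − 248.217000·sin 22.89900°)/14.085150 = 1.597569
contact ratio ≈ 1.5976

1.5976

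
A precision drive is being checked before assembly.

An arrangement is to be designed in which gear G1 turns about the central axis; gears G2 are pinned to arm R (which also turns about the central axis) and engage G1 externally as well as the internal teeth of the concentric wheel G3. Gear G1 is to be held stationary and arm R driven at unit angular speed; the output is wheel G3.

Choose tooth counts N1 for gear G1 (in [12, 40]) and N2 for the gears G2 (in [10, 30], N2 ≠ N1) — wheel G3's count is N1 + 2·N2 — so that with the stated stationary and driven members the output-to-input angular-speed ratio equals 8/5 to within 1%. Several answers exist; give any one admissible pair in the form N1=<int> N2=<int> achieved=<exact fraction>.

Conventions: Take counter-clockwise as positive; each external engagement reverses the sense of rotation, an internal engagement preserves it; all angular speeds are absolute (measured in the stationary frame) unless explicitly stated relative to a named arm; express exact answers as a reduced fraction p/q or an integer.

N1=30 N2=10 achieved=8/5

design class (target 8/5): planetary set
Willis with ω_sun = 0: ω_ring/ω_arm = (N1+N3)/N3; set equal to 8/5  ⇒  N3/N1 = 1/(8/5 − 1) = 5/3
N3 = N1 + 2·N2  ⇒  N2/N1 = (N3/N1 − 1)/2 = (5/3 − 1)/2 = 1/3
smallest multiple with N1 ≥ 12 and N2 ≥ 10: k = 10  ⇒  N1 = 10·3 = 30, N2 = 10·1 = 10 (N1 ≤ 40, N2 ≤ 30, N2 ≠ N1 ✓), N3 = 30 + 2·10 = 50
check: (N1+N3)/N3 with N1 = 30, N3 = 50 gives 8/5; |achieved − target| = 0 ≤ 2/125 ✓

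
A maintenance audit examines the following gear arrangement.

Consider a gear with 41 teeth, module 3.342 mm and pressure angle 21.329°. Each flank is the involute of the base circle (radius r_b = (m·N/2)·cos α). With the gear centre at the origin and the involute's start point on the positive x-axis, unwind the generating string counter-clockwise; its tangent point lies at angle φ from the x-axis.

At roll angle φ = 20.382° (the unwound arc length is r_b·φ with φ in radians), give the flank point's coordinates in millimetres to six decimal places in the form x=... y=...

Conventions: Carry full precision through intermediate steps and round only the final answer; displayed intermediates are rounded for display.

x=67.729627 y=0.945566

class = single-mesh tooth geometry [base-circle involute, m = 3.342, 41T]
pitch radius r_p = m·N/2 = 3.342·41/2 = 68.511000
base radius r_b = r_p·cos α = 68.511000·cos 21.329° = 63.818493
roll angle φ = 20.382° = 0.35573301 rad
x = r_b·(cos φ + φ·sin φ) = 67.729627
y = r_b·(sin φ − φ·cos φ) = 0.945566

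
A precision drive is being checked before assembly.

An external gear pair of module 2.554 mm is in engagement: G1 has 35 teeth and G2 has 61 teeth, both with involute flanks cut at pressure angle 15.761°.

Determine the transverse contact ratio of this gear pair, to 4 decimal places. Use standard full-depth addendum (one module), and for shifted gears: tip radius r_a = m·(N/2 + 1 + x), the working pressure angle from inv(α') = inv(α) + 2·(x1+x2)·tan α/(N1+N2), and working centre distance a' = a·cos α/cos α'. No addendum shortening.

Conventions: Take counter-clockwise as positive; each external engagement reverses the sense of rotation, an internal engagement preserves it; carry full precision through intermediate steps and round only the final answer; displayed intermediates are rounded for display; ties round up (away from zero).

single-mesh involute tooth geometry (35T engaging 61T at module 2.554)
base radii: r_b1 = 43.014607, r_b2 = 74.968315
tip radii: r_a1 = 47.249000, r_a2 = 80.451000
no profile shift: α' = α, a' = a
action lengths: √(r_a1²−r_b1²) = 19.550233, √(r_a2²−r_b2²) = 29.191012
base pitch p_b = π·m·cos α = 7.721964
CR = (19.550233 + 29.191012 − 122.592000·sin 15.76100°)/7.721964 = 1.999772
contact ratio ≈ 1.9998

1.9998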